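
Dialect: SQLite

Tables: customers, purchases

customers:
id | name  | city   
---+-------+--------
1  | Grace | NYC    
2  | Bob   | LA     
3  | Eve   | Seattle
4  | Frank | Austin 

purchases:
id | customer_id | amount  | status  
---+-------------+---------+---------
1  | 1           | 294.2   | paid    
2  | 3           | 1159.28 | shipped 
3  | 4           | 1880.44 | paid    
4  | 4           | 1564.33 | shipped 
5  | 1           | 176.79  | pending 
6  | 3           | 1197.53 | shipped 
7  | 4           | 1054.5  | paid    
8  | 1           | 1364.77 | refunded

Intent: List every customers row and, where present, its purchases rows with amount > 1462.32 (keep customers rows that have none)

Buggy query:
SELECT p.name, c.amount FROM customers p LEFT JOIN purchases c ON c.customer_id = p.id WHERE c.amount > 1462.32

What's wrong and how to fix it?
Bug: A WHERE condition on the right-hand table after LEFT JOIN drops unmatched parents

Fix: Move the right-table condition into the ON clause so unmatched parents are kept

Corrected query:
SELECT p.name, c.amount FROM customers p LEFT JOIN purchases c ON c.customer_id = p.id AND c.amount > 1462.32

Result:
name  | amount 
------+--------
Grace | NULL   
Bob   | NULL   
Eve   | NULL   
Frank | 1564.33
Frank | 1880.44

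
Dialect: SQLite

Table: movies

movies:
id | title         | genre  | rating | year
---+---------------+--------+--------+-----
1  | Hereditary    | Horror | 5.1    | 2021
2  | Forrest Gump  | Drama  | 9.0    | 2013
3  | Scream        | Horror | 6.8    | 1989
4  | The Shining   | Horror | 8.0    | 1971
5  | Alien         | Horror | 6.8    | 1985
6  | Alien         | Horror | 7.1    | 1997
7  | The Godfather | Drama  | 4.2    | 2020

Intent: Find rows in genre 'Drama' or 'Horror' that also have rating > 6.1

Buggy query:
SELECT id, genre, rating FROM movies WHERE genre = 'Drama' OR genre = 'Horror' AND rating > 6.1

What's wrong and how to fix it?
Bug: Without parentheses, AND is evaluated before OR, so the rating filter only applies to the 'Horror' branch

Fix: Group the OR with parentheses (or use IN), then AND the threshold

Corrected query:
SELECT id, genre, rating FROM movies WHERE (genre = 'Drama' OR genre = 'Horror') AND rating > 6.1

Result:
id | genre  | rating
---+--------+-------
2  | Drama  | 9     
3  | Horror | 6.8   
4  | Horror | 8     
5  | Horror | 6.8   
6  | Horror | 7.1   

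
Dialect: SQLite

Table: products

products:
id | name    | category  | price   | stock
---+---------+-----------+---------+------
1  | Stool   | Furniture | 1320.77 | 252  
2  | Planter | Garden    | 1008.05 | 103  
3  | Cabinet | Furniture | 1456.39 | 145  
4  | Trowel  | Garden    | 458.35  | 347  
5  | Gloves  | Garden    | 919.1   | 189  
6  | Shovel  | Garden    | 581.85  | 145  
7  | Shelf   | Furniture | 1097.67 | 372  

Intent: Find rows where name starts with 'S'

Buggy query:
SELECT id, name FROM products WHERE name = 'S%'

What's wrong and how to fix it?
Bug: Wildcards only work with LIKE; '=' treats '%' as a literal character

Fix: Use LIKE for wildcard pattern matching

Corrected query:
SELECT id, name FROM products WHERE name LIKE 'S%'

Result:
id | name  
---+-------
1  | Stool 
6  | Shovel
7  | Shelf 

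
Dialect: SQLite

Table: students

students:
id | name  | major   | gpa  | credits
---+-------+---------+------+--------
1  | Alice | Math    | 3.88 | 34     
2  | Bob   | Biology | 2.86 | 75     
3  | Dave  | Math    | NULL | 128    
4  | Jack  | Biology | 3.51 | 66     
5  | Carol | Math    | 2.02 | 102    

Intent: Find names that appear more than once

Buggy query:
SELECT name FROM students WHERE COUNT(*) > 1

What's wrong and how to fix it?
Bug: WHERE can't reference COUNT(*); aggregates are computed after WHERE

Fix: GROUP BY name, then filter groups with HAVING COUNT(*) > 1

Corrected query:
SELECT name FROM students GROUP BY name HAVING COUNT(*) > 1

Result:
(no rows)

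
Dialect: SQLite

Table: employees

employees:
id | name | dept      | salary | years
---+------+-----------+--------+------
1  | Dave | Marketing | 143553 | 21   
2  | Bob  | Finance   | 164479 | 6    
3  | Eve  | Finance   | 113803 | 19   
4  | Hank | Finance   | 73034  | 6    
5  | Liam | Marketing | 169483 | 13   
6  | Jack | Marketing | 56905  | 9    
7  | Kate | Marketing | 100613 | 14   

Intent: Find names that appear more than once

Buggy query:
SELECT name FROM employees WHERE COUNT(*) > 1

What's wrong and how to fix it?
Bug: COUNT(*) is an aggregate and cannot be used in WHERE

Fix: Group first, then use HAVING for the count condition

Corrected query:
SELECT name FROM employees GROUP BY name HAVING COUNT(*) > 1

Result:
(no rows)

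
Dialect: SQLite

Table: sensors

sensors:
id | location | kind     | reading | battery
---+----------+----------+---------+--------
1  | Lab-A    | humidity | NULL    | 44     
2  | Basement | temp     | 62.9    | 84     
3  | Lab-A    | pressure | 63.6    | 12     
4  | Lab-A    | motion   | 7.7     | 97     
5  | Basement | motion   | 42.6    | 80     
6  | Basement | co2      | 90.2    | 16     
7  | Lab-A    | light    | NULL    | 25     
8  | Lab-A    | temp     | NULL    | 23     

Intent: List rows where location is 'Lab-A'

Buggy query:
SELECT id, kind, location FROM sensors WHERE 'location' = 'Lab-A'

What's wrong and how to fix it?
Bug: 'location' in single quotes is a string literal, not the column; the comparison is literal-vs-literal and never true

Fix: Reference the column as location without single quotes

Corrected query:
SELECT id, kind, location FROM sensors WHERE location = 'Lab-A'

Result:
id | kind     | location
---+----------+---------
1  | humidity | Lab-A   
3  | pressure | Lab-A   
4  | motion   | Lab-A   
7  | light    | Lab-A   
8  | temp     | Lab-A   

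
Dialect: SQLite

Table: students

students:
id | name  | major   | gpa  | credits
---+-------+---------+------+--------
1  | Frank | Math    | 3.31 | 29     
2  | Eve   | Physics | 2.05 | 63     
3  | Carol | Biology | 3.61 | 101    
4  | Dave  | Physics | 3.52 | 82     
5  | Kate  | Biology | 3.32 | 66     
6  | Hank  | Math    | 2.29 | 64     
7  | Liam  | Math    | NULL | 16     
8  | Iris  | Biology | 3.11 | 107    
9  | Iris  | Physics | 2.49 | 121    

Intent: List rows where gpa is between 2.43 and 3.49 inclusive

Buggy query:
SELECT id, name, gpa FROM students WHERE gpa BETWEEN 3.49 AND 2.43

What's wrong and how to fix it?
Bug: The bounds are reversed; BETWEEN a AND b requires a <= b to match anything

Fix: Write BETWEEN 2.43 AND 3.49

Corrected query:
SELECT id, name, gpa FROM students WHERE gpa BETWEEN 2.43 AND 3.49

Result:
id | name  | gpa 
---+-------+-----
1  | Frank | 3.31
5  | Kate  | 3.32
8  | Iris  | 3.11
9  | Iris  | 2.49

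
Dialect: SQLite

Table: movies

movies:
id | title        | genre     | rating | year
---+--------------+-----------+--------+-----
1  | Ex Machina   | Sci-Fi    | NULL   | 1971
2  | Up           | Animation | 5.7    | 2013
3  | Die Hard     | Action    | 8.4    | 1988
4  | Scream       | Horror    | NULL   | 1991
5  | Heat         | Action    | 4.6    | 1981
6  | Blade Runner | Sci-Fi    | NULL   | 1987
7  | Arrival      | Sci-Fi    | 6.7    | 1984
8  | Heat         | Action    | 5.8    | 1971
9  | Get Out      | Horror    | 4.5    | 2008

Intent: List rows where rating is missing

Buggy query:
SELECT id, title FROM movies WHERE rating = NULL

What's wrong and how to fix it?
Bug: '= NULL' is always unknown in SQL three-valued logic, so no rows match

Fix: Use IS NULL to test for NULL

Corrected query:
SELECT id, title FROM movies WHERE rating IS NULL

Result:
id | title       
---+-------------
1  | Ex Machina  
4  | Scream      
6  | Blade Runner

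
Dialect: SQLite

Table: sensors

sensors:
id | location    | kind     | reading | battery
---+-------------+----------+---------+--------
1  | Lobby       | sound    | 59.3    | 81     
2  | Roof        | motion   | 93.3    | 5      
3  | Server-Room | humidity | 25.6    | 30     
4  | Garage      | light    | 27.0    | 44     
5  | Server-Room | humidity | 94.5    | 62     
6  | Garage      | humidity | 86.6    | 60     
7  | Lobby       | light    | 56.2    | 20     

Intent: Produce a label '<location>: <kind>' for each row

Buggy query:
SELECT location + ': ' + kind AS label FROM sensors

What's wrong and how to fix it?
Bug: '+' is numeric addition; on text columns SQLite converts them to 0 instead of concatenating

Fix: Use the || operator for string concatenation

Corrected query:
SELECT location || ': ' || kind AS label FROM sensors

Result:
label                
---------------------
Lobby: sound         
Roof: motion         
Server-Room: humidity
Garage: light        
Server-Room: humidity
Garage: humidity     
Lobby: light         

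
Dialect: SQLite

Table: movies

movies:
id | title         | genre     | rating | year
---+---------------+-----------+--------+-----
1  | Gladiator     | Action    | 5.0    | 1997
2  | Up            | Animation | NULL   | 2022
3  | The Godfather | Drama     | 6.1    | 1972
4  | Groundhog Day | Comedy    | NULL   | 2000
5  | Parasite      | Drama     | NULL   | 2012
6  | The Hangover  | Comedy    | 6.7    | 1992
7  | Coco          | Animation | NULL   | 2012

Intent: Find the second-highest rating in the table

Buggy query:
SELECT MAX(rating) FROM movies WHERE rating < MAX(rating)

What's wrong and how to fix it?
Bug: MAX(rating) on the right of the comparison is an aggregate-in-WHERE error

Fix: Put the inner MAX in a scalar subquery

Corrected query:
SELECT MAX(rating) FROM movies WHERE rating < (SELECT MAX(rating) FROM movies)

Result:
MAX(rating)
-----------
6.1        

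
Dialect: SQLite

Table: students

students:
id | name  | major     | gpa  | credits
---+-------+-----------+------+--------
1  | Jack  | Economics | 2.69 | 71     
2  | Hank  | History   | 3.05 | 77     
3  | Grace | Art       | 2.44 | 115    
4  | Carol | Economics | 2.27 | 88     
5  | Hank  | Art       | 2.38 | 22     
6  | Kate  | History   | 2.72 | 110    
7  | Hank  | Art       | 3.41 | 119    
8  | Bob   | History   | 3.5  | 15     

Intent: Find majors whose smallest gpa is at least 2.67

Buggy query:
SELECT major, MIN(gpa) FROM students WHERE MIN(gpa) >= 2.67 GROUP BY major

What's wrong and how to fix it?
Bug: MIN() in WHERE is a misuse of aggregate

Fix: Replace WHERE with HAVING after the GROUP BY

Corrected query:
SELECT major, MIN(gpa) FROM students GROUP BY major HAVING MIN(gpa) >= 2.67

Result:
major   | MIN(gpa)
--------+---------
History | 2.72    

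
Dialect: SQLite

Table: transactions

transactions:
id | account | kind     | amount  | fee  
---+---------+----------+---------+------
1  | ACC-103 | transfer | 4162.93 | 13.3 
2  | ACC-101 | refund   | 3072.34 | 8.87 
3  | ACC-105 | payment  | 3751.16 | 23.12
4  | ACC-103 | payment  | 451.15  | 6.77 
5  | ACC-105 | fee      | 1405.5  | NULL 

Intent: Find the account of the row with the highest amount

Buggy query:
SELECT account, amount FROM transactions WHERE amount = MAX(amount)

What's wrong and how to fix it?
Bug: MAX(amount) is an aggregate and cannot be used directly in WHERE

Fix: Wrap MAX in a scalar subquery so WHERE compares against a single value

Corrected query:
SELECT account, amount FROM transactions WHERE amount = (SELECT MAX(amount) FROM transactions)

Result:
account | amount 
--------+--------
ACC-103 | 4162.93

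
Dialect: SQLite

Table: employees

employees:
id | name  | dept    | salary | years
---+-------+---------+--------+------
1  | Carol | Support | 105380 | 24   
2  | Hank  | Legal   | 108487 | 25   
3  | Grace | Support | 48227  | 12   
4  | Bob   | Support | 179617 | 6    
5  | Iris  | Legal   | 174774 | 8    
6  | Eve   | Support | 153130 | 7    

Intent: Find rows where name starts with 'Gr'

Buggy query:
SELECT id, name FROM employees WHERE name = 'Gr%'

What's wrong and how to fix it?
Bug: '=' compares the literal string including the % character; pattern matching needs LIKE

Fix: Use LIKE for wildcard pattern matching

Corrected query:
SELECT id, name FROM employees WHERE name LIKE 'Gr%'

Result:
id | name 
---+------
3  | Grace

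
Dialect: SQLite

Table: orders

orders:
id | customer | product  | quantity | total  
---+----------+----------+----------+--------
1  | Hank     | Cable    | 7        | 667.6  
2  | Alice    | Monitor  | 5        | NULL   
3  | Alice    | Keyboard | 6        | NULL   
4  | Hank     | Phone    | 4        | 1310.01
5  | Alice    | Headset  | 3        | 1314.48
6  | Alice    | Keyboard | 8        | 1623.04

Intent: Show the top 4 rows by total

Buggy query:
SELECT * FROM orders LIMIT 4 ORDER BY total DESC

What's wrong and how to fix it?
Bug: ORDER BY cannot follow LIMIT; LIMIT is the final clause

Fix: Swap the clauses: ORDER BY first, then LIMIT

Corrected query:
SELECT * FROM orders ORDER BY total DESC LIMIT 4

Result:
id | customer | product  | quantity | total  
---+----------+----------+----------+--------
6  | Alice    | Keyboard | 8        | 1623.04
5  | Alice    | Headset  | 3        | 1314.48
4  | Hank     | Phone    | 4        | 1310.01
1  | Hank     | Cable    | 7        | 667.6  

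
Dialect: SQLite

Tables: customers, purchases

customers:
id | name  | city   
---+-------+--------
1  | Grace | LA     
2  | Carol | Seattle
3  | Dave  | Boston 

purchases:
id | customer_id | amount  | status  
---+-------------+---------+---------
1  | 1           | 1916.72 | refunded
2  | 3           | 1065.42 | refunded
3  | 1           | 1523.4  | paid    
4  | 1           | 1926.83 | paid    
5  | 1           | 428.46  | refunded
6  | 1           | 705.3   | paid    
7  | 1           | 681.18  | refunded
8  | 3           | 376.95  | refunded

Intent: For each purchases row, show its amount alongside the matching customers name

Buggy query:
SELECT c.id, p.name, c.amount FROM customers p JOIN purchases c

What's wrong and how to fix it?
Bug: Missing join condition: each purchases row is matched to all customers rows instead of just its own

Fix: Add ON c.customer_id = p.id to the JOIN

Corrected query:
SELECT c.id, p.name, c.amount FROM customers p JOIN purchases c ON c.customer_id = p.id

Result:
id | name  | amount 
---+-------+--------
1  | Grace | 1916.72
2  | Dave  | 1065.42
3  | Grace | 1523.4 
4  | Grace | 1926.83
5  | Grace | 428.46 
6  | Grace | 705.3  
7  | Grace | 681.18 
8  | Dave  | 376.95 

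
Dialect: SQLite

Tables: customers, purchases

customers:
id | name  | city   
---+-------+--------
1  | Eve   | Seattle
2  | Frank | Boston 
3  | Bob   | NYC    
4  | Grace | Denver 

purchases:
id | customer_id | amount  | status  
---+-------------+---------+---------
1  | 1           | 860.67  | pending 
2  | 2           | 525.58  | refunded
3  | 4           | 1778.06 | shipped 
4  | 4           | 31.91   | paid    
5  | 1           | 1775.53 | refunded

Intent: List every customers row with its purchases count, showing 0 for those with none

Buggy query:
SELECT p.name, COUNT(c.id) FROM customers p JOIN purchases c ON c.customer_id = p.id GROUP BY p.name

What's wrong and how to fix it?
Bug: INNER JOIN drops customers rows that have no matching purchases rows

Fix: Switch to LEFT JOIN to retain unmatched parent rows

Corrected query:
SELECT p.name, COUNT(c.id) FROM customers p LEFT JOIN purchases c ON c.customer_id = p.id GROUP BY p.name

Result:
name  | COUNT(c.id)
------+------------
Bob   | 0          
Eve   | 2          
Frank | 1          
Grace | 2          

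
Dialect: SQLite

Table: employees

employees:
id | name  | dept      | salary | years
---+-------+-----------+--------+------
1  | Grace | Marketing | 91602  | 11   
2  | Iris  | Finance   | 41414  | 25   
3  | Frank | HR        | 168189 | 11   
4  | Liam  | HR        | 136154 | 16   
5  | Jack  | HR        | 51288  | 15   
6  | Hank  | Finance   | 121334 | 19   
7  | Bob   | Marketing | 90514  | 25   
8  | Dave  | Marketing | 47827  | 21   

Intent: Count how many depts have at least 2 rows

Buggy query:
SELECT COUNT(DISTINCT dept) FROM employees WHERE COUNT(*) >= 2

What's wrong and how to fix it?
Bug: COUNT(*) cannot appear in WHERE; the per-group count doesn't exist yet

Fix: Group first with HAVING COUNT(*) >= 2, then COUNT the resulting groups

Corrected query:
SELECT COUNT(*) FROM (SELECT dept FROM employees GROUP BY dept HAVING COUNT(*) >= 2)

Result:
COUNT(*)
--------
3       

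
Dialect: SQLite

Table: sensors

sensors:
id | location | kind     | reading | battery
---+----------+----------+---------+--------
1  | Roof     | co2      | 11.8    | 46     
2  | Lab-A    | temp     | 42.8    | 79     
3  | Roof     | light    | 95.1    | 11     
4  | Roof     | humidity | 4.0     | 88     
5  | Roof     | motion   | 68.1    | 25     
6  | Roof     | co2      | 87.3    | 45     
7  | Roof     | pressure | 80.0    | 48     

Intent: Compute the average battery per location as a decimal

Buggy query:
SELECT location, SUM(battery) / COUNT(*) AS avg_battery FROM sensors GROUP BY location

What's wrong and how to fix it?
Bug: Both operands are integers, so '/' performs integer division and truncates

Fix: Multiply by 1.0 (or CAST to REAL) to force floating-point division

Corrected query:
SELECT location, SUM(battery) * 1.0 / COUNT(*) AS avg_battery FROM sensors GROUP BY location

Result:
location | avg_battery
---------+------------
Lab-A    | 79         
Roof     | 43.833333  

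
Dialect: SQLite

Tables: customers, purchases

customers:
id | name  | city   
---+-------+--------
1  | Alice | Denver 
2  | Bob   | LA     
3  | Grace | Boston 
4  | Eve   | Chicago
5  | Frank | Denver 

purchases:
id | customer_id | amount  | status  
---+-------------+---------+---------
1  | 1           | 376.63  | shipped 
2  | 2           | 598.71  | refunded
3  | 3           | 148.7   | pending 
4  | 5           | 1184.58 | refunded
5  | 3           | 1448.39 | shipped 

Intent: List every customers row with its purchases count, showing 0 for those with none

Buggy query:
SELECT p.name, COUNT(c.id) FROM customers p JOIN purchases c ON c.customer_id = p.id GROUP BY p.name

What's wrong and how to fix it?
Bug: An inner join excludes parents with zero children

Fix: Use LEFT JOIN so parents without children still appear (COUNT(c.id) gives 0)

Corrected query:
SELECT p.name, COUNT(c.id) FROM customers p LEFT JOIN purchases c ON c.customer_id = p.id GROUP BY p.name

Result:
name  | COUNT(c.id)
------+------------
Alice | 1          
Bob   | 1          
Eve   | 0          
Frank | 1          
Grace | 2          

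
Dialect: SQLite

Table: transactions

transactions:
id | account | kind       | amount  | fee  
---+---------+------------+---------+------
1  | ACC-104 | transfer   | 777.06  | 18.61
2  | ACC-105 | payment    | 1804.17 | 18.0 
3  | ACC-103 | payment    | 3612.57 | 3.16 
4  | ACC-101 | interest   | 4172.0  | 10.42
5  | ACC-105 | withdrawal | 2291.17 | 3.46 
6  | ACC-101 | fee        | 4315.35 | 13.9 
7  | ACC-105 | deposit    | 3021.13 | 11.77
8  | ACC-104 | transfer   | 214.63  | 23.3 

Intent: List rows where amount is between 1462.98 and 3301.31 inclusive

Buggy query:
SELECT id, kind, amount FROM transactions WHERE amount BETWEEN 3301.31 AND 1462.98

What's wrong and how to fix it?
Bug: BETWEEN expects the lower bound first; with 3301.31 AND 1462.98 the range is empty

Fix: Swap the bounds so the smaller value comes first

Corrected query:
SELECT id, kind, amount FROM transactions WHERE amount BETWEEN 1462.98 AND 3301.31

Result:
id | kind       | amount 
---+------------+--------
2  | payment    | 1804.17
5  | withdrawal | 2291.17
7  | deposit    | 3021.13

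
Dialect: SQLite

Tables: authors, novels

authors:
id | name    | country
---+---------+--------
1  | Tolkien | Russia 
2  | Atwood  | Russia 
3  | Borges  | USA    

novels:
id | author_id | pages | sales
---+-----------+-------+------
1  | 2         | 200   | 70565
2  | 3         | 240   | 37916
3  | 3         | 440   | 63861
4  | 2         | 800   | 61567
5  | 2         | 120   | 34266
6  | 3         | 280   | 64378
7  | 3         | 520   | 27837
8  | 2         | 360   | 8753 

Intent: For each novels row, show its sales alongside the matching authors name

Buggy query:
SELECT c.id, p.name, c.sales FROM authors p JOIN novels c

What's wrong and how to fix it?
Bug: JOIN with no ON clause produces a cartesian product; every novels row pairs with every authors row

Fix: Specify the join condition linking the foreign key to the parent id

Corrected query:
SELECT c.id, p.name, c.sales FROM authors p JOIN novels c ON c.author_id = p.id

Result:
id | name   | sales
---+--------+------
1  | Atwood | 70565
2  | Borges | 37916
3  | Borges | 63861
4  | Atwood | 61567
5  | Atwood | 34266
6  | Borges | 64378
7  | Borges | 27837
8  | Atwood | 8753 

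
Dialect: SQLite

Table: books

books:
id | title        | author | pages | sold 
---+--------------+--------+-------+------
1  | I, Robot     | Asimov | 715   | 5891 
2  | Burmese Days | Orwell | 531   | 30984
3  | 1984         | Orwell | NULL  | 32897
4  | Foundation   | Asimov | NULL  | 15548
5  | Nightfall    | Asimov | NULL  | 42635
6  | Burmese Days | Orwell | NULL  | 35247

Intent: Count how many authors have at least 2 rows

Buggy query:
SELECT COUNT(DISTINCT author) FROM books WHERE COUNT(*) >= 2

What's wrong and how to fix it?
Bug: COUNT(*) cannot appear in WHERE; the per-group count doesn't exist yet

Fix: Group first with HAVING COUNT(*) >= 2, then COUNT the resulting groups

Corrected query:
SELECT COUNT(*) FROM (SELECT author FROM books GROUP BY author HAVING COUNT(*) >= 2)

Result:
COUNT(*)
--------
2       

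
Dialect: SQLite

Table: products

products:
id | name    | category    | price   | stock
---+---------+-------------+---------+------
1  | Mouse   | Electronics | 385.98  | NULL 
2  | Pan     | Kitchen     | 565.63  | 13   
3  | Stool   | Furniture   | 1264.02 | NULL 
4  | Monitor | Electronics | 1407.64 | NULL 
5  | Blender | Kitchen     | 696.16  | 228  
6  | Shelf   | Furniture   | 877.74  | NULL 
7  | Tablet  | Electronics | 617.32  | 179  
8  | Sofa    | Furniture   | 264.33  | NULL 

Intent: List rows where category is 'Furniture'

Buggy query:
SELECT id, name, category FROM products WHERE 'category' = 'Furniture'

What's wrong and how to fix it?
Bug: 'category' in single quotes is a string literal, not the column; the comparison is literal-vs-literal and never true

Fix: Reference the column as category without single quotes

Corrected query:
SELECT id, name, category FROM products WHERE category = 'Furniture'

Result:
id | name  | category 
---+-------+----------
3  | Stool | Furniture
6  | Shelf | Furniture
8  | Sofa  | Furniture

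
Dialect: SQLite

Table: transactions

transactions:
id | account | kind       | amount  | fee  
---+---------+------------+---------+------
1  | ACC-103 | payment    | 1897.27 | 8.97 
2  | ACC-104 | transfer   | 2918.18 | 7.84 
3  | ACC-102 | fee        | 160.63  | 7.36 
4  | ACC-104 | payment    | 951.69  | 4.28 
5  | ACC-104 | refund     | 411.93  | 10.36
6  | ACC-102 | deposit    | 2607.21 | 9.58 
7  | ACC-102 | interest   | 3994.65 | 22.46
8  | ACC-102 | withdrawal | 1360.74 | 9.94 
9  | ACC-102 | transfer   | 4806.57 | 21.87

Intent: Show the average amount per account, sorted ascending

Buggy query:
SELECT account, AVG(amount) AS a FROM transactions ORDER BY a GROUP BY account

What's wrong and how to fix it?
Bug: GROUP BY must precede ORDER BY

Fix: Move ORDER BY to the end, after GROUP BY

Corrected query:
SELECT account, AVG(amount) AS a FROM transactions GROUP BY account ORDER BY a

Result:
account | a          
--------+------------
ACC-104 | 1427.266667
ACC-103 | 1897.27    
ACC-102 | 2585.96    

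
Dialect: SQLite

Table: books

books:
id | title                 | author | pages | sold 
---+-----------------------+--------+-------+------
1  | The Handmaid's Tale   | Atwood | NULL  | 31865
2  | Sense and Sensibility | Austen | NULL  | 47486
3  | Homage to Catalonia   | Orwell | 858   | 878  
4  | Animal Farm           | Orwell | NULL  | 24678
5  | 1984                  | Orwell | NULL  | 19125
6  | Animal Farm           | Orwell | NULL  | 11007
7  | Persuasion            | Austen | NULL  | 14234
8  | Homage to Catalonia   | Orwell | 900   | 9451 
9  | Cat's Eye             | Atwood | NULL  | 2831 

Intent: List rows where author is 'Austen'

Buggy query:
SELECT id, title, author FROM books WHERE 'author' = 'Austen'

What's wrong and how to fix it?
Bug: 'author' in single quotes is a string literal, not the column; the comparison is literal-vs-literal and never true

Fix: Reference the column as author without single quotes

Corrected query:
SELECT id, title, author FROM books WHERE author = 'Austen'

Result:
id | title                 | author
---+-----------------------+-------
2  | Sense and Sensibility | Austen
7  | Persuasion            | Austen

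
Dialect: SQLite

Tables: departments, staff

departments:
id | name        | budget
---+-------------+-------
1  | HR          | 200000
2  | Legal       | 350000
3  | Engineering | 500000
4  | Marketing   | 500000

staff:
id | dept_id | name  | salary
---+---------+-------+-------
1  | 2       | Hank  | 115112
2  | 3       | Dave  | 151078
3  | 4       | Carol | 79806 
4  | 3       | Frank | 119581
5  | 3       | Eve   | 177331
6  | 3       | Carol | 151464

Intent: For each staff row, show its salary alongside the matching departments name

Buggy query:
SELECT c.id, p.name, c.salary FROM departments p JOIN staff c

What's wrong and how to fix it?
Bug: Missing join condition: each staff row is matched to all departments rows instead of just its own

Fix: Specify the join condition linking the foreign key to the parent id

Corrected query:
SELECT c.id, p.name, c.salary FROM departments p JOIN staff c ON c.dept_id = p.id

Result:
id | name        | salary
---+-------------+-------
1  | Legal       | 115112
2  | Engineering | 151078
3  | Marketing   | 79806 
4  | Engineering | 119581
5  | Engineering | 177331
6  | Engineering | 151464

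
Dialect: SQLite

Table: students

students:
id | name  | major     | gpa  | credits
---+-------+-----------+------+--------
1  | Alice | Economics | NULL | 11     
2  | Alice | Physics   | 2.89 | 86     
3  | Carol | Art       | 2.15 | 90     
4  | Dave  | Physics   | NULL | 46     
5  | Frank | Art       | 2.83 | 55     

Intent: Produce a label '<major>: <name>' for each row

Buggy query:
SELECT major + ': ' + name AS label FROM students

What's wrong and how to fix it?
Bug: SQLite uses || for string concatenation; + coerces text to numbers (yielding 0)

Fix: Replace + with || to concatenate text

Corrected query:
SELECT major || ': ' || name AS label FROM students

Result:
label           
----------------
Economics: Alice
Physics: Alice  
Art: Carol      
Physics: Dave   
Art: Frank      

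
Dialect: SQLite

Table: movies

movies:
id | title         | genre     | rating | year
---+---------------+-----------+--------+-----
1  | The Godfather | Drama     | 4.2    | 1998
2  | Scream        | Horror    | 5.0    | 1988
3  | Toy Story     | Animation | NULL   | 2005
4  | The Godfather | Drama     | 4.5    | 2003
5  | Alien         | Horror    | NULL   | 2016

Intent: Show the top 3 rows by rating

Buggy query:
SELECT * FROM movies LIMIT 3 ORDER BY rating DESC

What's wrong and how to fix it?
Bug: ORDER BY cannot follow LIMIT; LIMIT is the final clause

Fix: Swap the clauses: ORDER BY first, then LIMIT

Corrected query:
SELECT * FROM movies ORDER BY rating DESC LIMIT 3

Result:
id | title         | genre  | rating | year
---+---------------+--------+--------+-----
2  | Scream        | Horror | 5      | 1988
4  | The Godfather | Drama  | 4.5    | 2003
1  | The Godfather | Drama  | 4.2    | 1998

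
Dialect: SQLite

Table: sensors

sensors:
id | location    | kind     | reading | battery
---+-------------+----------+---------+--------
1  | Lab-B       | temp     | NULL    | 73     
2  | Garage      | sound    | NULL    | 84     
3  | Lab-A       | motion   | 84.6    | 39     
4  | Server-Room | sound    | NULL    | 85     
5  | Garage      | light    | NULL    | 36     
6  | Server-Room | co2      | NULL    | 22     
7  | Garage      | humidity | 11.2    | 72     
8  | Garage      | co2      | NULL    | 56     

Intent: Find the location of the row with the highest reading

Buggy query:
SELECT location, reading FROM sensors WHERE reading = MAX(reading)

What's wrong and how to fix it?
Bug: WHERE is evaluated per row; an aggregate over the whole table isn't defined there

Fix: Wrap MAX in a scalar subquery so WHERE compares against a single value

Corrected query:
SELECT location, reading FROM sensors WHERE reading = (SELECT MAX(reading) FROM sensors)

Result:
location | reading
---------+--------
Lab-A    | 84.6   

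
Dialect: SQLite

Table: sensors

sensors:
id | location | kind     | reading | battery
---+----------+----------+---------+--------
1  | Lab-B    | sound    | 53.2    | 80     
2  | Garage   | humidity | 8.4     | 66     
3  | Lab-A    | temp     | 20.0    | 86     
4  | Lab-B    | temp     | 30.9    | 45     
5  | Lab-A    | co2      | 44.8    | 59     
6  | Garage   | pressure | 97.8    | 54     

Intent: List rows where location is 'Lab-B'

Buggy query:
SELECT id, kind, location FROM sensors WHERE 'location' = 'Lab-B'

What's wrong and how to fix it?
Bug: Single quotes denote string literals in SQL; the column name is being compared as a constant string

Fix: Reference the column as location without single quotes

Corrected query:
SELECT id, kind, location FROM sensors WHERE location = 'Lab-B'

Result:
id | kind  | location
---+-------+---------
1  | sound | Lab-B   
4  | temp  | Lab-B   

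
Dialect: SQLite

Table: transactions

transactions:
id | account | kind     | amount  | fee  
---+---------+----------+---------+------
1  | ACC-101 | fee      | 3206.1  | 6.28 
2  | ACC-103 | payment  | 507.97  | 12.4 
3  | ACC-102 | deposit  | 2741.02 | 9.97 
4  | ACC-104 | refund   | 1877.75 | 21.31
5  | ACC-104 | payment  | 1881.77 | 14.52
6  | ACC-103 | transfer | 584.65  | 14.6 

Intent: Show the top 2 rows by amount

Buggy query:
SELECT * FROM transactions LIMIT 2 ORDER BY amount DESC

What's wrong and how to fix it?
Bug: ORDER BY cannot follow LIMIT; LIMIT is the final clause

Fix: Sort with ORDER BY, then apply LIMIT

Corrected query:
SELECT * FROM transactions ORDER BY amount DESC LIMIT 2

Result:
id | account | kind    | amount  | fee 
---+---------+---------+---------+-----
1  | ACC-101 | fee     | 3206.1  | 6.28
3  | ACC-102 | deposit | 2741.02 | 9.97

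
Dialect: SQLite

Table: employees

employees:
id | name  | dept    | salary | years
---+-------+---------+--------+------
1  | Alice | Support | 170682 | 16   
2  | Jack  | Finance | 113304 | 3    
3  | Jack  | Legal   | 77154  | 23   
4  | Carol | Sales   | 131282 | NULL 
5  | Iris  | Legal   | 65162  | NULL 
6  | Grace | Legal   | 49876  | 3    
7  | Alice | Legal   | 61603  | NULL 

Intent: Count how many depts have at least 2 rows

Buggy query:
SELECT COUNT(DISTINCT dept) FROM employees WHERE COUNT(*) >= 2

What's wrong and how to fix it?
Bug: WHERE filters individual rows, not groups, so a group-level COUNT is invalid there

Fix: Group first with HAVING COUNT(*) >= 2, then COUNT the resulting groups

Corrected query:
SELECT COUNT(*) FROM (SELECT dept FROM employees GROUP BY dept HAVING COUNT(*) >= 2)

Result:
COUNT(*)
--------
1       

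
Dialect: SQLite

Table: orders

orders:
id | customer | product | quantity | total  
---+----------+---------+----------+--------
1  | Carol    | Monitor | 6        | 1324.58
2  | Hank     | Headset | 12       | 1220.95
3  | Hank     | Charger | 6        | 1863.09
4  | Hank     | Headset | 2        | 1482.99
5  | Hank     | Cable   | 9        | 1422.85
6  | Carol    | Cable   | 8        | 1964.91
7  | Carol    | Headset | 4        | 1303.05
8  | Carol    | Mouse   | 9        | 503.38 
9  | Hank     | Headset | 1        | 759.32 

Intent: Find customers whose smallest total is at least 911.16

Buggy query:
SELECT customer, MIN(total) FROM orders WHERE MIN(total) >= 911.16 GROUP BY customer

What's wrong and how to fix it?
Bug: MIN() in WHERE is a misuse of aggregate

Fix: Use HAVING for the per-group MIN condition

Corrected query:
SELECT customer, MIN(total) FROM orders GROUP BY customer HAVING MIN(total) >= 911.16

Result:
(no rows)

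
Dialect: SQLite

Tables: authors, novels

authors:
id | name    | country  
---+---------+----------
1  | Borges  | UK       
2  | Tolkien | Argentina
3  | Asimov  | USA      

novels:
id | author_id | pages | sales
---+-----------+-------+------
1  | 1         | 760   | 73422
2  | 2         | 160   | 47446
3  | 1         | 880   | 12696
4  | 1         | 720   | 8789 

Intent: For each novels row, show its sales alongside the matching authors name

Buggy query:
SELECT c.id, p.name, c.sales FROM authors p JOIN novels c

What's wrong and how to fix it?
Bug: Missing join condition: each novels row is matched to all authors rows instead of just its own

Fix: Specify the join condition linking the foreign key to the parent id

Corrected query:
SELECT c.id, p.name, c.sales FROM authors p JOIN novels c ON c.author_id = p.id

Result:
id | name    | sales
---+---------+------
1  | Borges  | 73422
2  | Tolkien | 47446
3  | Borges  | 12696
4  | Borges  | 8789 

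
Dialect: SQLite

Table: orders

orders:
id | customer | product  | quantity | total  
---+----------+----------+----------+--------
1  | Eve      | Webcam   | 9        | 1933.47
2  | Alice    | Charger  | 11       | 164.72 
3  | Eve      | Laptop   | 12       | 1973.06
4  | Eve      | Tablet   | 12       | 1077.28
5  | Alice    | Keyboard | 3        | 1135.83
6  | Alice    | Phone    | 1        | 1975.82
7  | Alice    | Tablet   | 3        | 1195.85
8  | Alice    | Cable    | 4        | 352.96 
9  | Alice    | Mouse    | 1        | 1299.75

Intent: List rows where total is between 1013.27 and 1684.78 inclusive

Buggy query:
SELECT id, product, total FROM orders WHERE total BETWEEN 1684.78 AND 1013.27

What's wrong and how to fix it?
Bug: The bounds are reversed; BETWEEN a AND b requires a <= b to match anything

Fix: Write BETWEEN 1013.27 AND 1684.78

Corrected query:
SELECT id, product, total FROM orders WHERE total BETWEEN 1013.27 AND 1684.78

Result:
id | product  | total  
---+----------+--------
4  | Tablet   | 1077.28
5  | Keyboard | 1135.83
7  | Tablet   | 1195.85
9  | Mouse    | 1299.75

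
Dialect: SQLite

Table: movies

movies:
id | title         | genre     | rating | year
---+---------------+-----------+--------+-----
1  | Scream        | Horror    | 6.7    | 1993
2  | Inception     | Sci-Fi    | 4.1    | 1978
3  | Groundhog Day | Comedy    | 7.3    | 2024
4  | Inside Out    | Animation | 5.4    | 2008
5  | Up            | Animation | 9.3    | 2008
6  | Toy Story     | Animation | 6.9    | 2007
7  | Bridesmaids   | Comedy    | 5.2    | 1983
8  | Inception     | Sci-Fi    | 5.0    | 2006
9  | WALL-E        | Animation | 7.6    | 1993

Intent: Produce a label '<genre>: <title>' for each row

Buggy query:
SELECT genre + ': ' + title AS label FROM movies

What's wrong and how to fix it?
Bug: '+' is numeric addition; on text columns SQLite converts them to 0 instead of concatenating

Fix: Use the || operator for string concatenation

Corrected query:
SELECT genre || ': ' || title AS label FROM movies

Result:
label                
---------------------
Horror: Scream       
Sci-Fi: Inception    
Comedy: Groundhog Day
Animation: Inside Out
Animation: Up        
Animation: Toy Story 
Comedy: Bridesmaids  
Sci-Fi: Inception    
Animation: WALL-E    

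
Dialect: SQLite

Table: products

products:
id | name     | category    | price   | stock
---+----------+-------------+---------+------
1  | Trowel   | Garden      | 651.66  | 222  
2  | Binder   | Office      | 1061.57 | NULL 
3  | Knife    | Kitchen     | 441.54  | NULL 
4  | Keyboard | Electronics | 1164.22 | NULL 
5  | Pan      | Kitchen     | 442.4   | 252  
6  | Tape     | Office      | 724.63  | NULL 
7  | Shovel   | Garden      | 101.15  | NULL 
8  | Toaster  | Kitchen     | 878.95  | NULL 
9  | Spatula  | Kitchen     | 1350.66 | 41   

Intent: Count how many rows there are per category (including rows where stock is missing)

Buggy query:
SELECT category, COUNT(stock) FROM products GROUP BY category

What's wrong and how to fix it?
Bug: COUNT(stock) skips NULLs, so groups with missing stock are undercounted

Fix: Replace COUNT(stock) with COUNT(*)

Corrected query:
SELECT category, COUNT(*) FROM products GROUP BY category

Result:
category    | COUNT(*)
------------+---------
Electronics | 1       
Garden      | 2       
Kitchen     | 4       
Office      | 2       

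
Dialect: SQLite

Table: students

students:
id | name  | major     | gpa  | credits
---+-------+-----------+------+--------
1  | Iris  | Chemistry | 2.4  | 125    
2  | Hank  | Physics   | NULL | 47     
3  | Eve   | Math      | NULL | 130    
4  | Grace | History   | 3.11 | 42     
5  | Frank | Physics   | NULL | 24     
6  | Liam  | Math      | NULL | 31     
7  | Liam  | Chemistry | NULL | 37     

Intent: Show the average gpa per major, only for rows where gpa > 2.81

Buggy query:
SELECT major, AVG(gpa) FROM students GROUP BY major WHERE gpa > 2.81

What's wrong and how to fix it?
Bug: WHERE cannot follow GROUP BY

Fix: Place WHERE between FROM and GROUP BY

Corrected query:
SELECT major, AVG(gpa) FROM students WHERE gpa > 2.81 GROUP BY major

Result:
major   | AVG(gpa)
--------+---------
History | 3.11    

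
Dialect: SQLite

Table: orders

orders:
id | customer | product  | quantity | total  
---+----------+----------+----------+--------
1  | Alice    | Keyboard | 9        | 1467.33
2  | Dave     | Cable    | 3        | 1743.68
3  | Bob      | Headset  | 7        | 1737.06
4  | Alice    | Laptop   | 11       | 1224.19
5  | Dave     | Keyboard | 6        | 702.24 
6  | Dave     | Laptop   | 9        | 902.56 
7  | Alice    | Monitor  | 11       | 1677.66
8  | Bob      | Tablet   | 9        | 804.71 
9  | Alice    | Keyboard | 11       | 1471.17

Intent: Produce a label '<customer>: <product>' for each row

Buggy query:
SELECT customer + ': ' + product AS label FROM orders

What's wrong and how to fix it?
Bug: '+' is numeric addition; on text columns SQLite converts them to 0 instead of concatenating

Fix: Replace + with || to concatenate text

Corrected query:
SELECT customer || ': ' || product AS label FROM orders

Result:
label          
---------------
Alice: Keyboard
Dave: Cable    
Bob: Headset   
Alice: Laptop  
Dave: Keyboard 
Dave: Laptop   
Alice: Monitor 
Bob: Tablet    
Alice: Keyboard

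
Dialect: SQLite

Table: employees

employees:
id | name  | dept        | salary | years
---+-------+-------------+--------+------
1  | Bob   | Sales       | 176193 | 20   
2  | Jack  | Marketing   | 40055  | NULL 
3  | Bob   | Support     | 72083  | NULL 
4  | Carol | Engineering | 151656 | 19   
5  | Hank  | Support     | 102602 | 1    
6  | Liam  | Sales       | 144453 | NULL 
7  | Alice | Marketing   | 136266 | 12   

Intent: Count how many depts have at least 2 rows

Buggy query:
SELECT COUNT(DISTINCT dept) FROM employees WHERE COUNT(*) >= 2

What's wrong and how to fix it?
Bug: WHERE filters individual rows, not groups, so a group-level COUNT is invalid there

Fix: Use a subquery that GROUPs and filters with HAVING, then count its rows

Corrected query:
SELECT COUNT(*) FROM (SELECT dept FROM employees GROUP BY dept HAVING COUNT(*) >= 2)

Result:
COUNT(*)
--------
3       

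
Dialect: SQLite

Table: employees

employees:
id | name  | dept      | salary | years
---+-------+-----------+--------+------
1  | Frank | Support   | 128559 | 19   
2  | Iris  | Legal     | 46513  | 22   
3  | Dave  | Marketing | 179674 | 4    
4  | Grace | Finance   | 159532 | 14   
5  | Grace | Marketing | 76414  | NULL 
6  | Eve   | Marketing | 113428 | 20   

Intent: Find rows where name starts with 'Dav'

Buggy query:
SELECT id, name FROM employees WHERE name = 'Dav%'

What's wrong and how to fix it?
Bug: Wildcards only work with LIKE; '=' treats '%' as a literal character

Fix: Replace '=' with LIKE so 'Dav%' is treated as a pattern

Corrected query:
SELECT id, name FROM employees WHERE name LIKE 'Dav%'

Result:
id | name
---+-----
3  | Dave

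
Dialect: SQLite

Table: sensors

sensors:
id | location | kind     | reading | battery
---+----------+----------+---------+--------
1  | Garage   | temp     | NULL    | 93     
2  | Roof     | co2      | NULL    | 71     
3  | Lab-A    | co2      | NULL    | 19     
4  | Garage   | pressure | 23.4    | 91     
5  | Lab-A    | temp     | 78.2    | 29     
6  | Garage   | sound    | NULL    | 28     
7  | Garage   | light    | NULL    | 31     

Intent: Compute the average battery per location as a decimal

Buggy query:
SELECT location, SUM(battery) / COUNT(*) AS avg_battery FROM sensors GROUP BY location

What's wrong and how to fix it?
Bug: Both operands are integers, so '/' performs integer division and truncates

Fix: Multiply by 1.0 (or CAST to REAL) to force floating-point division

Corrected query:
SELECT location, SUM(battery) * 1.0 / COUNT(*) AS avg_battery FROM sensors GROUP BY location

Result:
location | avg_battery
---------+------------
Garage   | 60.75      
Lab-A    | 24         
Roof     | 71         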